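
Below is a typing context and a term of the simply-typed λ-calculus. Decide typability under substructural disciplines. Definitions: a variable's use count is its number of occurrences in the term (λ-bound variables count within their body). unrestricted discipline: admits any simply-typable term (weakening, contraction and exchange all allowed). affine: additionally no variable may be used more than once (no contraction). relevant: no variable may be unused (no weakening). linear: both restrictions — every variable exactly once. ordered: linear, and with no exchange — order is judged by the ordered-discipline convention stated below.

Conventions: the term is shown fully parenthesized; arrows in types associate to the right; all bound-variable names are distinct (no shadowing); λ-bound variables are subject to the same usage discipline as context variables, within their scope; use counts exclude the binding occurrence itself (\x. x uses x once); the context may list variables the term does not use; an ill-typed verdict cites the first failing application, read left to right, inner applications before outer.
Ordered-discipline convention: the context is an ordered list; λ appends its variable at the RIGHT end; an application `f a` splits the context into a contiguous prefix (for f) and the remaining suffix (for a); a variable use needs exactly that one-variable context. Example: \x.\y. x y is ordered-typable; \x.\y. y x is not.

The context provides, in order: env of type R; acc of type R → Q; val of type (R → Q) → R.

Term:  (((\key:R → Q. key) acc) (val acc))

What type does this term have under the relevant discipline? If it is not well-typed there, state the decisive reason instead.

not well-typed under relevant — unused: env — weakening required
counts: env=0; acc=2; val=1; key [bound]=1
uses in reading order: key, acc, val, acc
typing: well-typed at Q
across the five disciplines: ordered ✗ · linear ✗ · affine ✗ · relevant ✗ · unrestricted ✓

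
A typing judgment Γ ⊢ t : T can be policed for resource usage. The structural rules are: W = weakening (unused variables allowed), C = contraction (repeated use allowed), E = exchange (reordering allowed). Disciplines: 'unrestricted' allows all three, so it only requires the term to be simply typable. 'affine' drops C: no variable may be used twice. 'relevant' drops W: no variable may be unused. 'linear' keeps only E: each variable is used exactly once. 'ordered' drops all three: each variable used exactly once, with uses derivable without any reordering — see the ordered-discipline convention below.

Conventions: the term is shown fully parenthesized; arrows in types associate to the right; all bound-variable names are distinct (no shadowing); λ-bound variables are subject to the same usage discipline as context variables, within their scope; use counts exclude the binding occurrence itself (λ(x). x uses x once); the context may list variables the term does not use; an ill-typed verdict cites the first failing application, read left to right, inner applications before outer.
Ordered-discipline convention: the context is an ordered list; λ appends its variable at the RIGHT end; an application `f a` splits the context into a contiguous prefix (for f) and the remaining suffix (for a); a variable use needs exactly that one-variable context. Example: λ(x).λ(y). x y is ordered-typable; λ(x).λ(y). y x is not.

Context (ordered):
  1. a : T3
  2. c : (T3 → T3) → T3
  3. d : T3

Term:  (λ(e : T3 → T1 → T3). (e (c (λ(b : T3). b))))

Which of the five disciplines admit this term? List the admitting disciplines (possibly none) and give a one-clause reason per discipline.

admitted by: affine, unrestricted
use counts: a: 0; c: 1; d: 0; e [bound]: 1; b [bound]: 1
order of uses: e, c, b
typing: well-typed at (T3 → T1 → T3) → T1 → T3
ordered ✗ (needs weakening: a, d unused)
linear ✗ (needs weakening: a, d unused)
affine ✓ (no duplicate uses among a, c, d, e, b)
relevant ✗ (needs weakening: a, d unused)
unrestricted ✓ (typability at (T3 → T1 → T3) → T1 → T3 is all that's needed)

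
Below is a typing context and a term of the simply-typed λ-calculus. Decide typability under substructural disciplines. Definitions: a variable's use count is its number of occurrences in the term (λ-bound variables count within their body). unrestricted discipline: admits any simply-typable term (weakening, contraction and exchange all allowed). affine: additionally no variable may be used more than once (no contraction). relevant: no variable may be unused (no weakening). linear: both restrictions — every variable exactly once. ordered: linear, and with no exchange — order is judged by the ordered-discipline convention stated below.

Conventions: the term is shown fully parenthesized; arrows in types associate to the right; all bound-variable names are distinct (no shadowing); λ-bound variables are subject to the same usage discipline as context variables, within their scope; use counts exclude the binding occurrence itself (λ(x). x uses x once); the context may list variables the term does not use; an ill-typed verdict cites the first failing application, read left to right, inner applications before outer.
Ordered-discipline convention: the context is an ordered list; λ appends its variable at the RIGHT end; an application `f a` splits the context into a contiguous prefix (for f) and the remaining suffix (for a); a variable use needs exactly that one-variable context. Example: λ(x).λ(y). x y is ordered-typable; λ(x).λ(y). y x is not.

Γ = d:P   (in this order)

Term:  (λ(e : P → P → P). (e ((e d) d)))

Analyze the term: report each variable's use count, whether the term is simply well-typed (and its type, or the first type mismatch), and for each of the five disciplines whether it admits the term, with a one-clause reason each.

counts: d ×2, e (bound) ×2
uses in reading order: e, e, d, d
typing: the term checks, with type (P → P → P) → P → P
ordered: ✗ — repeated use of d ×2, e ×2
linear: ✗ — repeated use of d ×2, e ×2
affine: ✗ — repeated use of d ×2, e ×2
relevant: ✓ — at least one use each (d, e)
unrestricted: ✓ — simply typable at (P → P → P) → P → P; W, C, E all held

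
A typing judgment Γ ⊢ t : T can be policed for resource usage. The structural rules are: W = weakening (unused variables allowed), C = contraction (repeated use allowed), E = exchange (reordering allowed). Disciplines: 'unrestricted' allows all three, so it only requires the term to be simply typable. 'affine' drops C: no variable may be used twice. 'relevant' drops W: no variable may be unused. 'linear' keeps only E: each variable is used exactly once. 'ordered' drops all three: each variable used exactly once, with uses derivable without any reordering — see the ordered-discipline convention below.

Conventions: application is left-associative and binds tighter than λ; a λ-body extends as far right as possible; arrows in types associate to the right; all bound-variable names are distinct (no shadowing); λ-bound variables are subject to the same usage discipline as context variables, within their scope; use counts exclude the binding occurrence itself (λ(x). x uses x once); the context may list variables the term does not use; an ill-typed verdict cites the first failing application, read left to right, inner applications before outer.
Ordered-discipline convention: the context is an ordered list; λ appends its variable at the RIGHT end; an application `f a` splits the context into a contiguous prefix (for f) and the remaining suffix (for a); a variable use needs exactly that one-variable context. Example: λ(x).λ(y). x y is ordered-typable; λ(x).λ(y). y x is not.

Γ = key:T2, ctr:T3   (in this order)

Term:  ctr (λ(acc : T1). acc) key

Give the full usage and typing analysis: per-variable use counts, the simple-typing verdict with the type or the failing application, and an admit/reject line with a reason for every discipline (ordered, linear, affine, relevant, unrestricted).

usage: key: 1×, ctr: 1×, acc (bound): 1×
uses in reading order: ctr, acc, key
typing: ill-typed: non-arrow in function slot: T3
ordered: ✗, not simply typable
linear: ✗, fails simple typing
affine: ✗, a type mismatch blocks all five
relevant: ✗, the type mismatch rejects it
unrestricted: ✗, not simply typable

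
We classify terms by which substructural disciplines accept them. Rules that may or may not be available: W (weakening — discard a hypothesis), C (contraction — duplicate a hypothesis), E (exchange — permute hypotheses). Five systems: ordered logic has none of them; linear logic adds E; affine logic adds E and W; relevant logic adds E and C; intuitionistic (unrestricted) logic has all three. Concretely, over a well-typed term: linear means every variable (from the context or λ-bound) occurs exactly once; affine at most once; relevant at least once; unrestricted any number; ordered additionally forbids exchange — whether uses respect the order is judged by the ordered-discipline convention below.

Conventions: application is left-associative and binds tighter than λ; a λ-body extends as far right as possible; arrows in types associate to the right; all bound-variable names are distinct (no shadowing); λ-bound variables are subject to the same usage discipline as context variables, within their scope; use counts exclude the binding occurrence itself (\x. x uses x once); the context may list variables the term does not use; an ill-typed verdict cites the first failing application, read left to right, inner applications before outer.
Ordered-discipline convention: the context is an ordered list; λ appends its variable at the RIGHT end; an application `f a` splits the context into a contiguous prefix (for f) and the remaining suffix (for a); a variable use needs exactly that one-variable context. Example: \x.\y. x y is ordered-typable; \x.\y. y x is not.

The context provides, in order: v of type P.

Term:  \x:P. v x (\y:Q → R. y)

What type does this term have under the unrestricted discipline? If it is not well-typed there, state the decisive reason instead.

not well-typed under unrestricted — not simply typable
variable uses: v: 1×; x (bound): 1×; y (bound): 1×
uses in reading order: v, x, y
typing: ill-typed: applying a non-function (P)
across the five disciplines: ordered ✗ | linear ✗ | affine ✗ | relevant ✗ | unrestricted ✗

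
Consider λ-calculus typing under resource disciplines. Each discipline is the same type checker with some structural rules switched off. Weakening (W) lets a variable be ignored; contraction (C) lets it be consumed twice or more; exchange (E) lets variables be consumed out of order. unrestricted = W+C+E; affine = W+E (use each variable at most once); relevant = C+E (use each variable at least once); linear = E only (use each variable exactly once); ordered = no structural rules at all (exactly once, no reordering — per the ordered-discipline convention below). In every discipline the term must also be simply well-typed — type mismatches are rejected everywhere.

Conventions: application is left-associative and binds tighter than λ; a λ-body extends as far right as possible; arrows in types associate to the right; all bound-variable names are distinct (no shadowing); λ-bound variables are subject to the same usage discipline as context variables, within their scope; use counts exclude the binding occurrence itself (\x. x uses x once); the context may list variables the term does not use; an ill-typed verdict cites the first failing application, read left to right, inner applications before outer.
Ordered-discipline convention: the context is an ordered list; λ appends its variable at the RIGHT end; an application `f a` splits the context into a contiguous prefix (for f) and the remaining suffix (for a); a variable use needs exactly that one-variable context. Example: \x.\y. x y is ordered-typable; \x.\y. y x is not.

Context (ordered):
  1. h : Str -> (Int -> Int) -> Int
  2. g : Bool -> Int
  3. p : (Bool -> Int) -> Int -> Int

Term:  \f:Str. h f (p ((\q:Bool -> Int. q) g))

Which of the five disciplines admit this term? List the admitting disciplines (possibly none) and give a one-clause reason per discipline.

admitted in: linear, affine, relevant, unrestricted
variable uses: h ×1, g ×1, p ×1, f [bound] ×1, q [bound] ×1
left-to-right use order: h, f, p, q, g
typing: well-typed — term : Str -> Int
ordered: ✗, needs exchange: uses follow h, f, p, q, g
linear: ✓, exactly-once usage across h, g, p, f, q
affine: ✓, at most one use each (h, g, p, f, q)
relevant: ✓, none of h, g, p, f, q goes unused
unrestricted: ✓, typability at Str -> Int is all that's needed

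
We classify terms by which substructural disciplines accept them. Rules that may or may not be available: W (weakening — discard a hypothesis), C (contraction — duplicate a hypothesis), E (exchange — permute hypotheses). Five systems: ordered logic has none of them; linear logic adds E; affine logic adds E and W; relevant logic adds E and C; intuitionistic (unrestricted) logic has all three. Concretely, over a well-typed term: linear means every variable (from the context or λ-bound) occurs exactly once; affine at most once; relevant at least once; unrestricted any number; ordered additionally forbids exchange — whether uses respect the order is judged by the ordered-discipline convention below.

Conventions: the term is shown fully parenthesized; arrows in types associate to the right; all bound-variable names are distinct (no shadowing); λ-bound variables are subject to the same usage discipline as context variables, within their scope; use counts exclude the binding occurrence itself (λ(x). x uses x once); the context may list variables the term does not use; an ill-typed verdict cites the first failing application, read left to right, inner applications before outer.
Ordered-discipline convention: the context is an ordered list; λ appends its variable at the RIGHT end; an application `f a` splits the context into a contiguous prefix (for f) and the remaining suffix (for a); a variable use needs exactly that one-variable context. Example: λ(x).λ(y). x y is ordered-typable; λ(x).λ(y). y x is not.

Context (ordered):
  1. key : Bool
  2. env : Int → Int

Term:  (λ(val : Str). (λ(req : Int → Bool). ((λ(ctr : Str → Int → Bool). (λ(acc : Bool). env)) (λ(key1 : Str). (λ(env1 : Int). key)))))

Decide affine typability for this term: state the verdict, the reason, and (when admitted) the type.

yes — none of key, env, val, req, ctr, acc, key1, env1 used more than once; term : Str → (Int → Bool) → Bool → Int → Int
counts: key: 1×; env: 1×; val (bound): 0×; req (bound): 0×; ctr (bound): 0×; acc (bound): 0×; key1 (bound): 0×; env1 (bound): 0×
order of uses: env, key
typing: well-typed — term : Str → (Int → Bool) → Bool → Int → Int
summary: ordered ✗ | linear ✗ | affine ✓ | relevant ✗ | unrestricted ✓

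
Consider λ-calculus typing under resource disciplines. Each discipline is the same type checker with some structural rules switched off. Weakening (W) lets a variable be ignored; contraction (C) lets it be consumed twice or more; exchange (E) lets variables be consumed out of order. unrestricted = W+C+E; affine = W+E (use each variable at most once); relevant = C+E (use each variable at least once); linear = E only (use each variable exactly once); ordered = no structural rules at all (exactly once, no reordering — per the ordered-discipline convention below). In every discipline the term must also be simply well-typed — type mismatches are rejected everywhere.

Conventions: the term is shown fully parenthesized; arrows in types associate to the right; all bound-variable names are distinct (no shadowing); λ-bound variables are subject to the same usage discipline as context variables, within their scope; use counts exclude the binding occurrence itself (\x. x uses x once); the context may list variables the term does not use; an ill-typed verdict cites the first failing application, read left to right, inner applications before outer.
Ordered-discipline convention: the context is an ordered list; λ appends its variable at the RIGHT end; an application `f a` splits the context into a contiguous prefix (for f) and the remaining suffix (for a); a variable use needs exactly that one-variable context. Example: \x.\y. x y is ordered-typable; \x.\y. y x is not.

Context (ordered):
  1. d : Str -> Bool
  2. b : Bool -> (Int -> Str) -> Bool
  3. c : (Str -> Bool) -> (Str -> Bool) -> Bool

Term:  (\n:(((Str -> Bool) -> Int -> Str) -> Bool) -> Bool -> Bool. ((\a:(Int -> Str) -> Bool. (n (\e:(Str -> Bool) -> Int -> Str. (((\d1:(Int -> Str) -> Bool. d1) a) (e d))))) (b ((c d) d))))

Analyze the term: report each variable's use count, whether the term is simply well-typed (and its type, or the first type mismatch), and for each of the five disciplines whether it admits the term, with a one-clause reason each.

use counts: d=3; b=1; c=1; n (λ-bound)=1; a (λ-bound)=1; e (λ-bound)=1; d1 (λ-bound)=1
use order (left to right): n, d1, a, e, d, b, c, d, d
typing: ✓ — ((((Str -> Bool) -> Int -> Str) -> Bool) -> Bool -> Bool) -> Bool -> Bool
ordered: ✗, uses contraction: d ×3
linear: ✗, uses contraction: d ×3
affine: ✗, uses contraction: d ×3
relevant: ✓, d, b, c, n, a, e, d1: all used, weakening unneeded
unrestricted: ✓, typability at ((((Str -> Bool) -> Int -> Str) -> Bool) -> Bool -> Bool) -> Bool -> Bool is all that's needed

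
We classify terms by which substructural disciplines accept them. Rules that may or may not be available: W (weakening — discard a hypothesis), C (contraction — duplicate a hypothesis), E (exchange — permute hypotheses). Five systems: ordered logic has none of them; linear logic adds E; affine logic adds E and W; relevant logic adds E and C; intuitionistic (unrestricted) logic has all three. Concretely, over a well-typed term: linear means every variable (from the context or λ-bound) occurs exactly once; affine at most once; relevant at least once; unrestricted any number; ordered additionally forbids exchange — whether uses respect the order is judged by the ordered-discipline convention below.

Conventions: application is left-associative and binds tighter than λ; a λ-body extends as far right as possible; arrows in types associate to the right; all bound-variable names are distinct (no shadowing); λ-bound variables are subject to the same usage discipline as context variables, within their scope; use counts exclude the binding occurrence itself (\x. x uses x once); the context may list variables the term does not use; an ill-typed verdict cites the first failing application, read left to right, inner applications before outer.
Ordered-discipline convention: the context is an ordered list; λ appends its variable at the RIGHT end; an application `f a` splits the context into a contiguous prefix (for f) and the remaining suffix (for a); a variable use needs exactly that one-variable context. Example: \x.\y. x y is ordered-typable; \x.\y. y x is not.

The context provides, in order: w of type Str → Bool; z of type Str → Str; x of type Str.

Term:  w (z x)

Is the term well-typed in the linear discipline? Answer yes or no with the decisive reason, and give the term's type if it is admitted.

yes — single use per variable (w, z, x); term : Bool
use counts: w ×1; z ×1; x ×1
use order (left to right): w, z, x
typing: well-typed — term : Bool
per-discipline verdicts: ordered ✓, linear ✓, affine ✓, relevant ✓, unrestricted ✓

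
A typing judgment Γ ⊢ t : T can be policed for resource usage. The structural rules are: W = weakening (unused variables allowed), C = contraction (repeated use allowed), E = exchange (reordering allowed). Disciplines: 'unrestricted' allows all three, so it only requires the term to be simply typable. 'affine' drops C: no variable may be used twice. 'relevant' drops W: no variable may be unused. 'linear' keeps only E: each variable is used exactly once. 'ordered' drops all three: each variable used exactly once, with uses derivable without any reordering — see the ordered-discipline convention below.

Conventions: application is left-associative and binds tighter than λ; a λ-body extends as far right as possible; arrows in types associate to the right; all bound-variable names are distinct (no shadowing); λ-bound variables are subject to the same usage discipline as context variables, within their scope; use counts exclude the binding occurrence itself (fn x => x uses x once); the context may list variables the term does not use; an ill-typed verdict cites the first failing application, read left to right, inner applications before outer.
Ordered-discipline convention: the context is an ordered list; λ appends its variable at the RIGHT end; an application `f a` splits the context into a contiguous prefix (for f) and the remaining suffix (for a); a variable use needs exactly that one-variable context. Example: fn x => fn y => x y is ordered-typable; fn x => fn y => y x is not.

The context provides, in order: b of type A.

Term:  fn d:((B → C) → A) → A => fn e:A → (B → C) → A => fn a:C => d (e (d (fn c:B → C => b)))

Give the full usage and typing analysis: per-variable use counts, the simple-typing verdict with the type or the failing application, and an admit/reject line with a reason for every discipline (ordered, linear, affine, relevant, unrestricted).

variable uses: b ×1, d (bound) ×2, e (bound) ×1, a (bound) ×0, c (bound) ×0
use order (left to right): d, e, d, b
typing: ✓ — (((B → C) → A) → A) → (A → (B → C) → A) → C → A
ordered: ✗, uses contraction: d ×2; needs weakening: a, c unused
linear: ✗, uses contraction: d ×2; needs weakening: a, c unused
affine: ✗, uses contraction: d ×2
relevant: ✗, needs weakening: a, c unused
unrestricted: ✓, typability at (((B → C) → A) → A) → (A → (B → C) → A) → C → A is all that's needed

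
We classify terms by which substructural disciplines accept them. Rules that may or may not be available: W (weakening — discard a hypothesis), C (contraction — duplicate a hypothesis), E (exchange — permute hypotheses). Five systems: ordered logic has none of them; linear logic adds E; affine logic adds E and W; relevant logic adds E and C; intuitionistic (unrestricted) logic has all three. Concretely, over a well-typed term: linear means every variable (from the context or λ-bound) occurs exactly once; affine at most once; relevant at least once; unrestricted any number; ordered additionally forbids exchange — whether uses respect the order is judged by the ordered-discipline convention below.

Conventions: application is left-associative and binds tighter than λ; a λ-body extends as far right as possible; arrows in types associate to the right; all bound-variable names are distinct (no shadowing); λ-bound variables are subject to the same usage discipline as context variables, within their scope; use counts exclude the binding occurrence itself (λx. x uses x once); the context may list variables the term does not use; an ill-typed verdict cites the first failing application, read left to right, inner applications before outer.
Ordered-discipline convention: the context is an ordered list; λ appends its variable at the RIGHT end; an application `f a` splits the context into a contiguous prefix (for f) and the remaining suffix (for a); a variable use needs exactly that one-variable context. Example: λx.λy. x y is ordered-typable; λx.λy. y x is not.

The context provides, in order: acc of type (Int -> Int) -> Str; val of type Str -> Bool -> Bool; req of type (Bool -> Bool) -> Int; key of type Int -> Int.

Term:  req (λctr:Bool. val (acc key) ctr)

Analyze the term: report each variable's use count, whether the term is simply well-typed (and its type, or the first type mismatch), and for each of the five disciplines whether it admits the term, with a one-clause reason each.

counts: acc: 1, val: 1, req: 1, key: 1, ctr [bound]: 1
left-to-right use order: req, val, acc, key, ctr
typing: the term checks, with type Int
ordered: ✗, needs exchange: uses follow req, val, acc, key, ctr
linear: ✓, exactly-once usage across acc, val, req, key, ctr
affine: ✓, none of acc, val, req, key, ctr used more than once
relevant: ✓, every one of acc, val, req, key, ctr appears
unrestricted: ✓, simply typable at Int; W, C, E all held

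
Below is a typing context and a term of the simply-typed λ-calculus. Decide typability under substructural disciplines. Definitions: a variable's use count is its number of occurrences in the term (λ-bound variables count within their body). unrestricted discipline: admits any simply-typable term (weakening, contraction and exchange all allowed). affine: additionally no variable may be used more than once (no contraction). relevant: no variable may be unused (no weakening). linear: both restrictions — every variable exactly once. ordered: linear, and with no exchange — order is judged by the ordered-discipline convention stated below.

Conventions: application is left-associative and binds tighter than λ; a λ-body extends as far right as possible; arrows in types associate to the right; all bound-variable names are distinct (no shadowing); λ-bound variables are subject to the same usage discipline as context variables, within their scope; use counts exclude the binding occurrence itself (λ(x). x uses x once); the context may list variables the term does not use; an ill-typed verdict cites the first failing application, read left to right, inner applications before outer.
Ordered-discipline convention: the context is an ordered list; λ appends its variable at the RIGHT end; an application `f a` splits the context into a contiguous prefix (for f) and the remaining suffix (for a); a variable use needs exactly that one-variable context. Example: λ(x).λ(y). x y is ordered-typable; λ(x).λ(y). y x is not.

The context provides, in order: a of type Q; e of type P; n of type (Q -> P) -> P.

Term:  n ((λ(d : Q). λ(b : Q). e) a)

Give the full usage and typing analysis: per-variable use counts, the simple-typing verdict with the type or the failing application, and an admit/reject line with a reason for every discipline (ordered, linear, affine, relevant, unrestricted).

counts: a: 1×; e: 1×; n: 1×; d (λ-bound): 0×; b (λ-bound): 0×
order of uses: n, e, a
typing: ✓ — P
ordered: ✗, d, b left unused
linear: ✗, d, b left unused
affine: ✓, none of a, e, n, d, b used more than once
relevant: ✗, d, b left unused
unrestricted: ✓, simply typable at P; W, C, E all held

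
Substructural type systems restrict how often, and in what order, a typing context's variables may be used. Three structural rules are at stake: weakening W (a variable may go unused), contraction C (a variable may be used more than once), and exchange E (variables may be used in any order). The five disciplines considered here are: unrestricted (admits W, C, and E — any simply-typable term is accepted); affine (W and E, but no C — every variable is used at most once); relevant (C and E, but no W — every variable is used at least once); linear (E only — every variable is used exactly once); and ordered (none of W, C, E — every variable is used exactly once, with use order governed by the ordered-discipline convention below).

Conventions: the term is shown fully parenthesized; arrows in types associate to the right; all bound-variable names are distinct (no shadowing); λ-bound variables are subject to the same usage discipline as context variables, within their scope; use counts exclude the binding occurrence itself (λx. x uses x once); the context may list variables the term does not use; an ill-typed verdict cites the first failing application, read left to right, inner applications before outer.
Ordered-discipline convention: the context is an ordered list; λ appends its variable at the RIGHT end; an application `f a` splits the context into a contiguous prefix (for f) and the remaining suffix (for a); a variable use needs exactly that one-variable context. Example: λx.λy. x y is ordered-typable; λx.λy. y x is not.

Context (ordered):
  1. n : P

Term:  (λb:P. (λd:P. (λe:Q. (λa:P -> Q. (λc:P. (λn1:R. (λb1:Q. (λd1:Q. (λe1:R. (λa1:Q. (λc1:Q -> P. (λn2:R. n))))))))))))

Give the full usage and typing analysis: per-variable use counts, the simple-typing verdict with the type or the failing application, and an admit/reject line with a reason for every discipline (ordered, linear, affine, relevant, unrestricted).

use counts: n=1, b (λ-bound)=0, d (λ-bound)=0, e (λ-bound)=0, a (λ-bound)=0, c (λ-bound)=0, n1 (λ-bound)=0, b1 (λ-bound)=0, d1 (λ-bound)=0, e1 (λ-bound)=0, a1 (λ-bound)=0, c1 (λ-bound)=0, n2 (λ-bound)=0
order of uses: n
typing: the term checks, with type P -> P -> Q -> (P -> Q) -> P -> R -> Q -> Q -> R -> Q -> (Q -> P) -> R -> P
ordered: ✗ — b, d, e, a, c, n1, b1, d1, e1, a1, c1, n2 left unused
linear: ✗ — b, d, e, a, c, n1, b1, d1, e1, a1, c1, n2 left unused
affine: ✓ — at most one use each (n, b, d, e, a, c, n1, b1, d1, e1, a1, c1, n2)
relevant: ✗ — b, d, e, a, c, n1, b1, d1, e1, a1, c1, n2 left unused
unrestricted: ✓ — well-typed at P -> P -> Q -> (P -> Q) -> P -> R -> Q -> Q -> R -> Q -> (Q -> P) -> R -> P; no restrictions here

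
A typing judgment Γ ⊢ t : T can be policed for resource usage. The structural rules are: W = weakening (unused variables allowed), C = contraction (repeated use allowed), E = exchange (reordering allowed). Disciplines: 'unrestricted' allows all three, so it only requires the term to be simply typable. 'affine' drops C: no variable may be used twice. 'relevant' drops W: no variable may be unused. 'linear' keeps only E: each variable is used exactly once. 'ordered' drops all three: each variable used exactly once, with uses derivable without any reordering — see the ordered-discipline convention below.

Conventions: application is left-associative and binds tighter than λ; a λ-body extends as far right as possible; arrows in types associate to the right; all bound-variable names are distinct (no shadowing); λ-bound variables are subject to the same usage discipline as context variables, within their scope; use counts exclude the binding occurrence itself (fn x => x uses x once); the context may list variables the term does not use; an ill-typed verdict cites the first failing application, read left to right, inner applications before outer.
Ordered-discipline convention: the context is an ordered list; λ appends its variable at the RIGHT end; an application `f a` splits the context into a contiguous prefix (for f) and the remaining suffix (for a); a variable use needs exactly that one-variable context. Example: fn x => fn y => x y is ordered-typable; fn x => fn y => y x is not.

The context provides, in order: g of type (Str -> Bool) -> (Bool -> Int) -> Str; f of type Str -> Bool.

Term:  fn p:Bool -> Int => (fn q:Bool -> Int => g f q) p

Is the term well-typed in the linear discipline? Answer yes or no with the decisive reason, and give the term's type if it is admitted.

yes — single use per variable (g, f, p, q); term : (Bool -> Int) -> Str
counts: g: 1×; f: 1×; p [bound]: 1×; q [bound]: 1×
left-to-right use order: g, f, q, p
typing: well-typed — term : (Bool -> Int) -> Str
across the five disciplines: ordered ✓ · linear ✓ · affine ✓ · relevant ✓ · unrestricted ✓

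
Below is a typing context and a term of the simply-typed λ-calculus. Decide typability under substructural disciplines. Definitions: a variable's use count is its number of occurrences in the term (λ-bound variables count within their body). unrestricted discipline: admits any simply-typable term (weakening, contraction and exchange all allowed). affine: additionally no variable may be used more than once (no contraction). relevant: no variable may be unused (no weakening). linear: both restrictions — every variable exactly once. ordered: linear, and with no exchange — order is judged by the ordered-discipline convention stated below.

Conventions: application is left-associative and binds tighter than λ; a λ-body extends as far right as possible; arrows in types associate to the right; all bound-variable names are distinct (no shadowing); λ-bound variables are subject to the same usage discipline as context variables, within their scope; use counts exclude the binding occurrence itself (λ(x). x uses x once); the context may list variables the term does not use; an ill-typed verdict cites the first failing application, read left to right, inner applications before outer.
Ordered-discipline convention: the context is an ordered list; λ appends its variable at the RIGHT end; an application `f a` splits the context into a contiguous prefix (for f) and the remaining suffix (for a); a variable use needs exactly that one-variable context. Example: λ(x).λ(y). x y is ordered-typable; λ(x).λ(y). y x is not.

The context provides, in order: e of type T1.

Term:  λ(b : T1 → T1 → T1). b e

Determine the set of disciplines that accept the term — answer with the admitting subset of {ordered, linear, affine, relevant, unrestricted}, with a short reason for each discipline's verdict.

admitted in: linear, affine, relevant, unrestricted
variable uses: e: 1; b [bound]: 1
left-to-right use order: b, e
typing: well-typed — term : (T1 → T1 → T1) → T1 → T1
ordered: ✗ — use order b, e needs exchange
linear: ✓ — single use per variable (e, b)
affine: ✓ — at most one use each (e, b)
relevant: ✓ — every one of e, b appears
unrestricted: ✓ — well-typed at (T1 → T1 → T1) → T1 → T1; no restrictions here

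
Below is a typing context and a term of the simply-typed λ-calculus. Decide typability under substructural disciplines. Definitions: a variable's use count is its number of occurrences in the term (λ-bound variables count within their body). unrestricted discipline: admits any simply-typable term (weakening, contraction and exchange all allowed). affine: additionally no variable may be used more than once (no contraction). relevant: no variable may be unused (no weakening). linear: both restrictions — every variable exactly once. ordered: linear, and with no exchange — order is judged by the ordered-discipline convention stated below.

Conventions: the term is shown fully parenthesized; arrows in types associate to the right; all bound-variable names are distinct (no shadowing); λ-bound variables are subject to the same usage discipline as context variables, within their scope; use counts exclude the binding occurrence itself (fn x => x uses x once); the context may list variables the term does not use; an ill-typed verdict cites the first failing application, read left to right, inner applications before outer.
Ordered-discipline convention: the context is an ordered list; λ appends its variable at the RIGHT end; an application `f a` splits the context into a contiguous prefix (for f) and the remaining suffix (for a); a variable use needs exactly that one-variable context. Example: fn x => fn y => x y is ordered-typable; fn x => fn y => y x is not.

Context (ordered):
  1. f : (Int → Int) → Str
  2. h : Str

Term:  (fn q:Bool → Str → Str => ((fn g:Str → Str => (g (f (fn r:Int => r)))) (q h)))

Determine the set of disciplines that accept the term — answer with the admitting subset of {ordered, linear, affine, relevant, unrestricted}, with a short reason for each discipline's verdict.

admitted by: none
variable uses: f: 1×, h: 1×, q [bound]: 1×, g [bound]: 1×, r [bound]: 1×
use order (left to right): g, f, r, q, h
typing: ill-typed: an argument Str mismatches the expected Bool
ordered ✗ (a type mismatch blocks all five)
linear ✗ (the type mismatch rejects it)
affine ✗ (not simply typable)
relevant ✗ (fails simple typing)
unrestricted ✗ (a type mismatch blocks all five)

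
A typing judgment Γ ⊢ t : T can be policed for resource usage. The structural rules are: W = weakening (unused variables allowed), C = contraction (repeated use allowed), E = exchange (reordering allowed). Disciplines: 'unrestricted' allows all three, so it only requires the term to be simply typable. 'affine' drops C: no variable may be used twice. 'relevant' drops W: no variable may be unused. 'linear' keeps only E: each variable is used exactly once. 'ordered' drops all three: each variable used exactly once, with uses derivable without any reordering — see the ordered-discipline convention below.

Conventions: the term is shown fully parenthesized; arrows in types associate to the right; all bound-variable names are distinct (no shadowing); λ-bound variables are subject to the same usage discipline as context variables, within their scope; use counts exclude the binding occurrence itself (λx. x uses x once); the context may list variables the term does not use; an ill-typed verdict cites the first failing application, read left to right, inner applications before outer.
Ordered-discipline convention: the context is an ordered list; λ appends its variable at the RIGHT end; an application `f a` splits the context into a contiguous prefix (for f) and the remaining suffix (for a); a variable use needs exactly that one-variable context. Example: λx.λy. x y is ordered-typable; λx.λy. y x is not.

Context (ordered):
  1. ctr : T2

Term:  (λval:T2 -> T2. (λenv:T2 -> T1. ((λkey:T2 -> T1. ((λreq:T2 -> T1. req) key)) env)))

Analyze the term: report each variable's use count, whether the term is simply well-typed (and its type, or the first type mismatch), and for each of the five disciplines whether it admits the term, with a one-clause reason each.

variable uses: ctr: 0×, val (λ-bound): 0×, env (λ-bound): 1×, key (λ-bound): 1×, req (λ-bound): 1×
use order (left to right): req, key, env
typing: the term checks, with type (T2 -> T2) -> (T2 -> T1) -> T2 -> T1
ordered: ✗, unused: ctr, val — weakening required
linear: ✗, unused: ctr, val — weakening required
affine: ✓, no duplicate uses among ctr, val, env, key, req
relevant: ✗, unused: ctr, val — weakening required
unrestricted: ✓, typability at (T2 -> T2) -> (T2 -> T1) -> T2 -> T1 is all that's needed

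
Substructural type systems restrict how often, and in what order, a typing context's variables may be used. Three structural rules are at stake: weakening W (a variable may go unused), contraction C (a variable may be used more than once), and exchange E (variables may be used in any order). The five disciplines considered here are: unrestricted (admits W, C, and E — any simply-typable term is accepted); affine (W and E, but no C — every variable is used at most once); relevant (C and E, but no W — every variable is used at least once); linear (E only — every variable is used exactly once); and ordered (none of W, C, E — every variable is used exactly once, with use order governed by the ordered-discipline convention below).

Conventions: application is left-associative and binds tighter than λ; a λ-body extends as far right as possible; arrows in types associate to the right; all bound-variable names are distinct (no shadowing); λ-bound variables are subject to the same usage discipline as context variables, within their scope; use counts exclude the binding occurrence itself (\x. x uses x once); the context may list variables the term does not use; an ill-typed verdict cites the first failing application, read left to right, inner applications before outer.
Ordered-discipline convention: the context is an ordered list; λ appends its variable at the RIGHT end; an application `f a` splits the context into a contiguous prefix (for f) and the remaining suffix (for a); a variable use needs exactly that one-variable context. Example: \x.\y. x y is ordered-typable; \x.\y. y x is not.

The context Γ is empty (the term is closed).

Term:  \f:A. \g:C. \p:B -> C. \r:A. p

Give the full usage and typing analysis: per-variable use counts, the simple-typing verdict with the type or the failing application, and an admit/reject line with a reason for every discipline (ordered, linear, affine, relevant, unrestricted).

use counts: f (bound) ×0, g (bound) ×0, p (bound) ×1, r (bound) ×0
use order (left to right): p
typing: ✓ — A -> C -> (B -> C) -> A -> B -> C
ordered: ✗, unused: f, g, r — weakening required
linear: ✗, unused: f, g, r — weakening required
affine: ✓, none of f, g, p, r used more than once
relevant: ✗, unused: f, g, r — weakening required
unrestricted: ✓, well-typed at A -> C -> (B -> C) -> A -> B -> C; no restrictions here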